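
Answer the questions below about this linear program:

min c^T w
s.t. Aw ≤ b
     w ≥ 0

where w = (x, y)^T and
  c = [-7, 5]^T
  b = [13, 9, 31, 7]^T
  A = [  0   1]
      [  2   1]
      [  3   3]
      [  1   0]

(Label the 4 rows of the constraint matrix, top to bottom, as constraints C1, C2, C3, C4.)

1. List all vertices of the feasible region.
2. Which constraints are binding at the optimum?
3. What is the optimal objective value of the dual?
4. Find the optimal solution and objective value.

1. (0, 0), (4.5, 0), (0, 9)
2. C2, y ≥ 0
3. -31.5 (by strong duality, equal to the primal optimum)
4. x = 4.5, y = 0, z = -31.5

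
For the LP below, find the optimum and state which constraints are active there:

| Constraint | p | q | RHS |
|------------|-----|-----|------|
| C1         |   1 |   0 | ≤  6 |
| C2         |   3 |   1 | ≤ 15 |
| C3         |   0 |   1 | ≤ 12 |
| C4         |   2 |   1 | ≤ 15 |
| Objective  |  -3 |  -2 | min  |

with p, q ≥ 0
Optimal: p = 1, q = 12
Slack at optimum:
  C1: slack = 5
  C2: slack = 0 (binding)
  C3: slack = 0 (binding)
  C4: slack = 1
  p ≥ 0: p = 1
  q ≥ 0: q = 12
Binding constraints: C2, C3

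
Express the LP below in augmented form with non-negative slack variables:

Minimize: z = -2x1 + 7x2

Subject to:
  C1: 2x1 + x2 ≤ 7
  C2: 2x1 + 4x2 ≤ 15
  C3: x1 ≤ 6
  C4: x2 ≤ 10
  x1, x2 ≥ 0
min z = -2x1 + 7x2

s.t.
  2x1 + x2 + s1 = 7
  2x1 + 4x2 + s2 = 15
  x1 + s3 = 6
  x2 + s4 = 10
  x1, x2, s1, s2, s3, s4 ≥ 0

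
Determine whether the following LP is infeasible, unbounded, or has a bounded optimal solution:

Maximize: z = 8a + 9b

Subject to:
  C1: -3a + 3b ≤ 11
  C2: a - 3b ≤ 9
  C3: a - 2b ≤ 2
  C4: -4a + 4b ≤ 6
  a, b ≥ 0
Feasible point: (0, 0) satisfies every constraint, so the LP is feasible.
Direction d = (1, 1): for each constraint row a, a·d ≤ 0 —
  (-3)(1) + (3)(1) = 0 ≤ 0
  (1)(1) + (-3)(1) = -2 ≤ 0
  (1)(1) + (-2)(1) = -1 ≤ 0
  (-4)(1) + (4)(1) = 0 ≤ 0
and d ≥ 0, so (0, 0) + t·d stays feasible for every t ≥ 0. Along this ray z = 8a + 9b changes by 17 per unit t, so z → +∞.

Unbounded: there is a feasible ray along which z → +∞.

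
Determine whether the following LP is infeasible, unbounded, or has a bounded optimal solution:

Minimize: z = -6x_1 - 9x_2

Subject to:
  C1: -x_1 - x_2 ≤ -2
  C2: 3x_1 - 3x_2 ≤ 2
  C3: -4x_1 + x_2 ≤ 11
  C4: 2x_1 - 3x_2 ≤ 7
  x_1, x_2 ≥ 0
Feasible point: (0, 2) satisfies every constraint, so the LP is feasible.
Direction d = (1, 1): for each constraint row a, a·d ≤ 0 —
  (-1)(1) + (-1)(1) = -2 ≤ 0
  (3)(1) + (-3)(1) = 0 ≤ 0
  (-4)(1) + (1)(1) = -3 ≤ 0
  (2)(1) + (-3)(1) = -1 ≤ 0
and d ≥ 0, so (0, 2) + t·d stays feasible for every t ≥ 0. Along this ray z = -6x_1 - 9x_2 changes by -15 per unit t, so z → −∞.

Unbounded — the objective can decrease without bound over the feasible region.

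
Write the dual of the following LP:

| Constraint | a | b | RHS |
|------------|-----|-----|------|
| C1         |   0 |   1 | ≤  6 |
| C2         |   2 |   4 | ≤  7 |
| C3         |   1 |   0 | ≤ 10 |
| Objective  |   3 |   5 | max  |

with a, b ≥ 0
Minimize: z = 6y1 + 7y2 + 10y3

Subject to:
  C1: -2y2 - y3 ≤ -3
  C2: -y1 - 4y2 ≤ -5
  y1, y2, y3 ≥ 0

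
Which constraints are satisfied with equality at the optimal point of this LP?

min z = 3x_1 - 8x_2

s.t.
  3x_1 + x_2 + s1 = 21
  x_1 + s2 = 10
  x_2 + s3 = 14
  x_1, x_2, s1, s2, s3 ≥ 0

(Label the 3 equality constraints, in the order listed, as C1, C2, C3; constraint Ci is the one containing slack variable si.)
Optimal: x_1 = 0, x_2 = 14
Binding: C3, x_1 ≥ 0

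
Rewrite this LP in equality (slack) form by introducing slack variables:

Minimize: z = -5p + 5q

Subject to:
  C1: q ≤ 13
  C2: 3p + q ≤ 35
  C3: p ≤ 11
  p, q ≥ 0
min z = -5p + 5q

s.t.
  q + s1 = 13
  3p + q + s2 = 35
  p + s3 = 11
  p, q, s1, s2, s3 ≥ 0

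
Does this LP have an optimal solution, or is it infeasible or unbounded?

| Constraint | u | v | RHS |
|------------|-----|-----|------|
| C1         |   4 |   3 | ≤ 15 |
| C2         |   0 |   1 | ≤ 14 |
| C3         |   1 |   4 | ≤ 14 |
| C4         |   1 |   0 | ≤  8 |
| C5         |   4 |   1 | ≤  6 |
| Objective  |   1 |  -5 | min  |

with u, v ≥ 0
The point (0, 3.5) satisfies every constraint, so the LP is feasible; the constraints give u ≤ 8 and v ≤ 14, which with u, v ≥ 0 keep the feasible region inside a bounded box. A feasible, bounded LP attains a finite optimum at a vertex.

Evaluating z = u - 5v at each vertex:
  (0, 0): z = 0
  (1.5, 0): z = 1.5
  (0.6667, 3.333): z = -16
  (0, 3.5): z = -17.5

The LP has an optimal solution: (0, 3.5) with z = -17.5.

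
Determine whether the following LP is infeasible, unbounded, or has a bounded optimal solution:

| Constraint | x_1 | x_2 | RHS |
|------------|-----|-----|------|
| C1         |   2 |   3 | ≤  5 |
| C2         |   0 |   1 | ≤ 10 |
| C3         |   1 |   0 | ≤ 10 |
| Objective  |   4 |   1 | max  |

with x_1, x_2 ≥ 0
The point (2.5, 0) satisfies every constraint, so the LP is feasible; the constraints give x_1 ≤ 10 and x_2 ≤ 10, which with x_1, x_2 ≥ 0 keep the feasible region inside a bounded box. A feasible, bounded LP attains a finite optimum at a vertex.

Evaluating z = 4x_1 + x_2 at each vertex:
  (0, 0): z = 0
  (2.5, 0): z = 10
  (0, 1.667): z = 1.667

The LP has an optimal solution: (2.5, 0) with z = 10.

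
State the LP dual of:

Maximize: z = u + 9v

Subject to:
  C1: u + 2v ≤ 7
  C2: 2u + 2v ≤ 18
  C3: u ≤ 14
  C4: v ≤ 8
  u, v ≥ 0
Minimize: z = 7y1 + 18y2 + 14y3 + 8y4

Subject to:
  C1: -y1 - 2y2 - y3 ≤ -1
  C2: -2y1 - 2y2 - y4 ≤ -9
  y1, y2, y3, y4 ≥ 0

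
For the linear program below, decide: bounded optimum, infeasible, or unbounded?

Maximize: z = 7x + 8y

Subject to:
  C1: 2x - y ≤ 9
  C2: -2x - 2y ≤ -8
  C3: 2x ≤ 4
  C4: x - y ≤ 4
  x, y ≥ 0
Feasible point: (0, 4) satisfies every constraint, so the LP is feasible.
Direction d = (0, 1): for each constraint row a, a·d ≤ 0 —
  (2)(0) + (-1)(1) = -1 ≤ 0
  (-2)(0) + (-2)(1) = -2 ≤ 0
  (2)(0) + (0)(1) = 0 ≤ 0
  (1)(0) + (-1)(1) = -1 ≤ 0
and d ≥ 0, so (0, 4) + t·d stays feasible for every t ≥ 0. Along this ray z = 7x + 8y changes by 8 per unit t, so z → +∞.

Unbounded — the objective can increase without bound over the feasible region.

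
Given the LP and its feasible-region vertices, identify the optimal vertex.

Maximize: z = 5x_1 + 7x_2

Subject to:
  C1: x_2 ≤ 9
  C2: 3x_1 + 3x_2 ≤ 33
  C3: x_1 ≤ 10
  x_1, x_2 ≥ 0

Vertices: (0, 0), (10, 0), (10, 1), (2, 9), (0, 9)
(2, 9) with z = 73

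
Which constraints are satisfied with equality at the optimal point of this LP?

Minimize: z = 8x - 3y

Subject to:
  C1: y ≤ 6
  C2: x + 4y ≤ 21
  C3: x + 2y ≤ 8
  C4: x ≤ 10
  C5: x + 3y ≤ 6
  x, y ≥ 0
Optimal: x = 0, y = 2
Slack at optimum:
  C1: slack = 4
  C2: slack = 13
  C3: slack = 4
  C4: slack = 10
  C5: slack = 0 (binding)
  x ≥ 0: x = 0 (binding)
  y ≥ 0: y = 2
Binding constraints: C5, x ≥ 0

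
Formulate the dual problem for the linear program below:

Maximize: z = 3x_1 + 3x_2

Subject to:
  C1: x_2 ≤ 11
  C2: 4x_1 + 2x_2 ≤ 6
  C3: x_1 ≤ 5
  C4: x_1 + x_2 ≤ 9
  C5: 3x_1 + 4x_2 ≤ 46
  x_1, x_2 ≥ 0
Minimize: z = 11y1 + 6y2 + 5y3 + 9y4 + 46y5

Subject to:
  C1: -4y2 - y3 - y4 - 3y5 ≤ -3
  C2: -y1 - 2y2 - y4 - 4y5 ≤ -3
  y1, y2, y3, y4, y5 ≥ 0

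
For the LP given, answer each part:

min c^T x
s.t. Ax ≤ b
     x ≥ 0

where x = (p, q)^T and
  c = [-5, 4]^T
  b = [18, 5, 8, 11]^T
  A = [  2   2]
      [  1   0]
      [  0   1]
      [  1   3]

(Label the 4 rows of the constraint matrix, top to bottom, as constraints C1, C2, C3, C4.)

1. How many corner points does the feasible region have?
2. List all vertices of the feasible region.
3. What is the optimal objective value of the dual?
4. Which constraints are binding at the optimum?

1. 4
2. (0, 0), (5, 0), (5, 2), (0, 3.667)
3. -25 (by strong duality, equal to the primal optimum)
4. C2, q ≥ 0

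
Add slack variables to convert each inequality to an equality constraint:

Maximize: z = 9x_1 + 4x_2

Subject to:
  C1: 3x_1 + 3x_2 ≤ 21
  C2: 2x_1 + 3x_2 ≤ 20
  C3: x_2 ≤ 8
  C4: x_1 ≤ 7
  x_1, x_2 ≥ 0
max z = 9x_1 + 4x_2

s.t.
  3x_1 + 3x_2 + s1 = 21
  2x_1 + 3x_2 + s2 = 20
  x_2 + s3 = 8
  x_1 + s4 = 7
  x_1, x_2, s1, s2, s3, s4 ≥ 0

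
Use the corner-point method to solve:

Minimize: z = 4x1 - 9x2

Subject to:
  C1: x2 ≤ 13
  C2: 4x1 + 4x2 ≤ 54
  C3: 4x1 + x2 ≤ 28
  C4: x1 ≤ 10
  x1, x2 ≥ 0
Each vertex is the intersection of two constraint boundaries that also satisfies all remaining constraints:
  x1 = 0 and x2 = 0 → (0, 0)
  4x1 + x2 = 28 and x2 = 0 → (7, 0)
  4x1 + 4x2 = 54 and 4x1 + x2 = 28 → (4.833, 8.667)
  x2 = 13 and 4x1 + 4x2 = 54 → (0.5, 13)
  x2 = 13 and x1 = 0 → (0, 13)

Evaluating z = 4x1 - 9x2 at each vertex:
  (0, 0): z = 0
  (7, 0): z = 28
  (4.833, 8.667): z = -58.67
  (0.5, 13): z = -115
  (0, 13): z = -117

The minimum is at (0, 13) with z = -117.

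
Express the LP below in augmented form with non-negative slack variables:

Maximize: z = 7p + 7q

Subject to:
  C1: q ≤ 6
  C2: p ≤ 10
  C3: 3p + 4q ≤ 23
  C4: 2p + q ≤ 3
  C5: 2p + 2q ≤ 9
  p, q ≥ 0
max z = 7p + 7q

s.t.
  q + s1 = 6
  p + s2 = 10
  3p + 4q + s3 = 23
  2p + q + s4 = 3
  2p + 2q + s5 = 9
  p, q, s1, s2, s3, s4, s5 ≥ 0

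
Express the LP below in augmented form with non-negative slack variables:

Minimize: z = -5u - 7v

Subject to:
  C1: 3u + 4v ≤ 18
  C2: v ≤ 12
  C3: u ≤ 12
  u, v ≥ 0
min z = -5u - 7v

s.t.
  3u + 4v + s1 = 18
  v + s2 = 12
  u + s3 = 12
  u, v, s1, s2, s3 ≥ 0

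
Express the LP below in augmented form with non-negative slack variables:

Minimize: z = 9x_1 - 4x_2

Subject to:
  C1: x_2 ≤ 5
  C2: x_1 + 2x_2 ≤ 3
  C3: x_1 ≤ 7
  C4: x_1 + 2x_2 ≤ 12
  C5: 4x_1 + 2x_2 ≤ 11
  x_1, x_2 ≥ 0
min z = 9x_1 - 4x_2

s.t.
  x_2 + s1 = 5
  x_1 + 2x_2 + s2 = 3
  x_1 + s3 = 7
  x_1 + 2x_2 + s4 = 12
  4x_1 + 2x_2 + s5 = 11
  x_1, x_2, s1, s2, s3, s4, s5 ≥ 0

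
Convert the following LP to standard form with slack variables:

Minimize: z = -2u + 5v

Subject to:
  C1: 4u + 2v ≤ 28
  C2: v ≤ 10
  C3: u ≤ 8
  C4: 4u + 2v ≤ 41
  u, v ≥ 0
min z = -2u + 5v

s.t.
  4u + 2v + s1 = 28
  v + s2 = 10
  u + s3 = 8
  4u + 2v + s4 = 41
  u, v, s1, s2, s3, s4 ≥ 0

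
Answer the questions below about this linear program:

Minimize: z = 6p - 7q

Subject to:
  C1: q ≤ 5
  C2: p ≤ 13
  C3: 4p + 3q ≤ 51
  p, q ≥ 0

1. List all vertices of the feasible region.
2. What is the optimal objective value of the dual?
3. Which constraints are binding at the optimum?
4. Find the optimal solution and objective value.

1. (0, 0), (12.75, 0), (9, 5), (0, 5)
2. -35 (by strong duality, equal to the primal optimum)
3. C1, p ≥ 0
4. p = 0, q = 5, z = -35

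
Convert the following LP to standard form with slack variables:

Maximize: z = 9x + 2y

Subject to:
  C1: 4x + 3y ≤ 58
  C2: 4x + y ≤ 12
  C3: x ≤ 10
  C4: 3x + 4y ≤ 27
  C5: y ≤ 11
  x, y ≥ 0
max z = 9x + 2y

s.t.
  4x + 3y + s1 = 58
  4x + y + s2 = 12
  x + s3 = 10
  3x + 4y + s4 = 27
  y + s5 = 11
  x, y, s1, s2, s3, s4, s5 ≥ 0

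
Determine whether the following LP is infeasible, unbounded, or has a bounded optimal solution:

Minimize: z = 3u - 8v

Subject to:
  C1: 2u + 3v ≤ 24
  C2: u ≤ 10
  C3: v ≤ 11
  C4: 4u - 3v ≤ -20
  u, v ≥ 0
The point (0, 8) satisfies every constraint, so the LP is feasible; the constraints give u ≤ 10 and v ≤ 11, which with u, v ≥ 0 keep the feasible region inside a bounded box. A feasible, bounded LP attains a finite optimum at a vertex.

Evaluating z = 3u - 8v at each vertex:
  (0, 6.667): z = -53.33
  (0.6667, 7.556): z = -58.44
  (0, 8): z = -64

Bounded optimum: z* = -64 at (0, 8).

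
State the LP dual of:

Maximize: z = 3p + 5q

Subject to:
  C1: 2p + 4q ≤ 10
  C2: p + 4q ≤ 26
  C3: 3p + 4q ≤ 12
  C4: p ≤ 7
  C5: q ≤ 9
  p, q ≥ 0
Minimize: z = 10y1 + 26y2 + 12y3 + 7y4 + 9y5

Subject to:
  C1: -2y1 - y2 - 3y3 - y4 ≤ -3
  C2: -4y1 - 4y2 - 4y3 - y5 ≤ -5
  y1, y2, y3, y4, y5 ≥ 0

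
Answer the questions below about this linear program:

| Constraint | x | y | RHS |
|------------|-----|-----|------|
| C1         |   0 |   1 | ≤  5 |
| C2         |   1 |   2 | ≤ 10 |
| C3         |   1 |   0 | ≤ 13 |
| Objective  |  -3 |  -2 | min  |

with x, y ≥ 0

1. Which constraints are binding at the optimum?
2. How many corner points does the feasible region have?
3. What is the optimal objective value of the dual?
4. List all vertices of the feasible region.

1. C2, y ≥ 0
2. 3
3. -30 (by strong duality, equal to the primal optimum)
4. (0, 0), (10, 0), (0, 5)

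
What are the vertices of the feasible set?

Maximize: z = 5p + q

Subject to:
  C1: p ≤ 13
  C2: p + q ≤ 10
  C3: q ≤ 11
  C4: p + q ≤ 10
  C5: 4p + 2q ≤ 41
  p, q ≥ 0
Each vertex is the intersection of two constraint boundaries that also satisfies all remaining constraints:
  p = 0 and q = 0 → (0, 0)
  p + q = 10 and q = 0 → (10, 0)
  p + q = 10 and p = 0 → (0, 10)

Vertices: (0, 0), (10, 0), (0, 10)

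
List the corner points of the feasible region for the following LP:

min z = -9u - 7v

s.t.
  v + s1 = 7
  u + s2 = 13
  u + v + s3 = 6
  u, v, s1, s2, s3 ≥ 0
Each vertex is the intersection of two constraint boundaries that also satisfies all remaining constraints:
  u = 0 and v = 0 → (0, 0)
  u + v = 6 and v = 0 → (6, 0)
  u + v = 6 and u = 0 → (0, 6)

Vertices: (0, 0), (6, 0), (0, 6)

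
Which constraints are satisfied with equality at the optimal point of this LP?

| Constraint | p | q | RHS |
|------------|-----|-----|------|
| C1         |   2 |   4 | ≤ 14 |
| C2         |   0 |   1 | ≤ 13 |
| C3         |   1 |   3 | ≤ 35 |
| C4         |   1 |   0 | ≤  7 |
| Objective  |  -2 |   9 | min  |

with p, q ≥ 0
Optimal: p = 7, q = 0
Slack at optimum:
  C1: slack = 0 (binding)
  C2: slack = 13
  C3: slack = 28
  C4: slack = 0 (binding)
  p ≥ 0: p = 7
  q ≥ 0: q = 0 (binding)
Binding constraints: C1, C4, q ≥ 0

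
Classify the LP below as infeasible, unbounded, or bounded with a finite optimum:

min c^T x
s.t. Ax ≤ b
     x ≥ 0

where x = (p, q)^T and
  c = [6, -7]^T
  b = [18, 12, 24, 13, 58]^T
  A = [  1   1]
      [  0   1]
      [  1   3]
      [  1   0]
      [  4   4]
The point (0, 8) satisfies every constraint, so the LP is feasible; the constraints give p ≤ 13 and q ≤ 12, which with p, q ≥ 0 keep the feasible region inside a bounded box. A feasible, bounded LP attains a finite optimum at a vertex.

Feasible with finite optimum z* = -56 at (0, 8).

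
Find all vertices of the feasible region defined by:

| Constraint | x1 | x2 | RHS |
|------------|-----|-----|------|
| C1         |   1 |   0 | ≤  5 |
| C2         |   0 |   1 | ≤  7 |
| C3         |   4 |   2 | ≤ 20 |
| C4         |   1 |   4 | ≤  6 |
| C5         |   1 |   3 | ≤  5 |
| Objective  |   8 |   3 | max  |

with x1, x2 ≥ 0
Each vertex is the intersection of two constraint boundaries that also satisfies all remaining constraints:
  x1 = 0 and x2 = 0 → (0, 0)
  x1 = 5 and 4x1 + 2x2 = 20 → (5, 0)
  x1 + 4x2 = 6 and x1 + 3x2 = 5 → (2, 1)
  x1 + 4x2 = 6 and x1 = 0 → (0, 1.5)

Vertices: (0, 0), (5, 0), (2, 1), (0, 1.5)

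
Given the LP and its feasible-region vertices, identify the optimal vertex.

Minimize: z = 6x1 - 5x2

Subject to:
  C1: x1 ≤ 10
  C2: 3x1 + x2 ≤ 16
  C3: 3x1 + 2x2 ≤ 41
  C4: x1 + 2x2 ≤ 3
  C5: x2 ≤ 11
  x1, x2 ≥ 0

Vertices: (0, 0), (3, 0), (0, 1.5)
Evaluating z = 6x1 - 5x2 at each vertex:
  (0, 0): z = 0
  (3, 0): z = 18
  (0, 1.5): z = -7.5

The smallest value is z = -7.5, attained at (0, 1.5).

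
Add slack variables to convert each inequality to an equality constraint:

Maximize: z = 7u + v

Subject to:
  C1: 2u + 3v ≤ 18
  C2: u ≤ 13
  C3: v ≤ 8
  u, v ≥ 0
max z = 7u + v

s.t.
  2u + 3v + s1 = 18
  u + s2 = 13
  v + s3 = 8
  u, v, s1, s2, s3 ≥ 0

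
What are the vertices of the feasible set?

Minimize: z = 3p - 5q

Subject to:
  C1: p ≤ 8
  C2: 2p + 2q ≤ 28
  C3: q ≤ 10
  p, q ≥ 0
Each vertex is the intersection of two constraint boundaries that also satisfies all remaining constraints:
  p = 0 and q = 0 → (0, 0)
  p = 8 and q = 0 → (8, 0)
  p = 8 and 2p + 2q = 28 → (8, 6)
  2p + 2q = 28 and q = 10 → (4, 10)
  q = 10 and p = 0 → (0, 10)

Vertices: (0, 0), (8, 0), (8, 6), (4, 10), (0, 10)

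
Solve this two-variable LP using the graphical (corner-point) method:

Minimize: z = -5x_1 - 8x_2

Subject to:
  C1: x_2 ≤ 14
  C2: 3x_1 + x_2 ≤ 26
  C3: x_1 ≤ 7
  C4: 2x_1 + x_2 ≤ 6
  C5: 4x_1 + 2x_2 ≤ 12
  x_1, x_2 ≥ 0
x_1 = 0, x_2 = 6, z = -48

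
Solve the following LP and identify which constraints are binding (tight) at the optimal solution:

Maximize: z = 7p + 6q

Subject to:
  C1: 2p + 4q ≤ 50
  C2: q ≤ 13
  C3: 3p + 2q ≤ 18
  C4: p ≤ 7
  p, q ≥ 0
Optimal: p = 0, q = 9
Binding: C3, p ≥ 0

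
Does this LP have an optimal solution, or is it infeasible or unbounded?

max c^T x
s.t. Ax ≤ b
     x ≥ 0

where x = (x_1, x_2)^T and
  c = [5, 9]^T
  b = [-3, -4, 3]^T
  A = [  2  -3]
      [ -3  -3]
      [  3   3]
One constraint requires 3x_1 + 3x_2 ≤ 3, while the constraint -3x_1 - 3x_2 ≤ -4 is equivalent to 3x_1 + 3x_2 ≥ 4. Together they would need 4 ≤ 3x_1 + 3x_2 ≤ 3, which is impossible since 4 > 3. No point satisfies all constraints.

The feasible region is empty; the LP is infeasible.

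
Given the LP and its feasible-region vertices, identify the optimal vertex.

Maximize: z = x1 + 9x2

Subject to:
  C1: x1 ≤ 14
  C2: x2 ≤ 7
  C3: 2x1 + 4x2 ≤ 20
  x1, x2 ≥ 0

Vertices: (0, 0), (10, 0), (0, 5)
(0, 5) with z = 45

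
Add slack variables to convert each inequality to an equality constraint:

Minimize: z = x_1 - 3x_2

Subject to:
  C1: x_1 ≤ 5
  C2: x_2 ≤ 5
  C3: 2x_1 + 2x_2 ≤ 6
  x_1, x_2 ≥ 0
min z = x_1 - 3x_2

s.t.
  x_1 + s1 = 5
  x_2 + s2 = 5
  2x_1 + 2x_2 + s3 = 6
  x_1, x_2, s1, s2, s3 ≥ 0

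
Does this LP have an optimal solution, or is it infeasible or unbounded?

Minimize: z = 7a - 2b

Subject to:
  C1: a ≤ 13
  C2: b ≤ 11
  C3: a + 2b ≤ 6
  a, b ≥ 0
The point (0, 3) satisfies every constraint, so the LP is feasible; the constraints give a ≤ 13 and b ≤ 11, which with a, b ≥ 0 keep the feasible region inside a bounded box. A feasible, bounded LP attains a finite optimum at a vertex.

Feasible with finite optimum z* = -6 at (0, 3).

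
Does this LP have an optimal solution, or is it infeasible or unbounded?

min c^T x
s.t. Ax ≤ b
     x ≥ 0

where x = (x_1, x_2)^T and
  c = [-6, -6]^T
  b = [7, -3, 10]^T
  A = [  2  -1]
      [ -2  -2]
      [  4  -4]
Feasible point: (0, 2) satisfies every constraint, so the LP is feasible.
Direction d = (0, 1): for each constraint row a, a·d ≤ 0 —
  (2)(0) + (-1)(1) = -1 ≤ 0
  (-2)(0) + (-2)(1) = -2 ≤ 0
  (4)(0) + (-4)(1) = -4 ≤ 0
and d ≥ 0, so (0, 2) + t·d stays feasible for every t ≥ 0. Along this ray z = -6x_1 - 6x_2 changes by -6 per unit t, so z → −∞.

The LP is unbounded; z can be made arbitrarily small.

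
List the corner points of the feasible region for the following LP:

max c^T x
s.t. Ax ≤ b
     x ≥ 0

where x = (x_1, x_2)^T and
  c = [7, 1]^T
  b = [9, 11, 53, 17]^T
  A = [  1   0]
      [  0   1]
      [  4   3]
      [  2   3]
Each vertex is the intersection of two constraint boundaries that also satisfies all remaining constraints:
  x_1 = 0 and x_2 = 0 → (0, 0)
  2x_1 + 3x_2 = 17 and x_2 = 0 → (8.5, 0)
  2x_1 + 3x_2 = 17 and x_1 = 0 → (0, 5.667)

Vertices: (0, 0), (8.5, 0), (0, 5.667)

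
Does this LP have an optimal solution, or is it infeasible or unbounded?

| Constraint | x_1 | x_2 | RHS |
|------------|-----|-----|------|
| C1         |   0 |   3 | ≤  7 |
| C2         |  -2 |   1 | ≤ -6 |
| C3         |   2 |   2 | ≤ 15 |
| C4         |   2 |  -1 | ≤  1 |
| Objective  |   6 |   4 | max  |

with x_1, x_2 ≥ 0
C4 requires 2x_1 - x_2 ≤ 1, while C2 (-2x_1 + x_2 ≤ -6) is equivalent to 2x_1 - x_2 ≥ 6. Together they would need 6 ≤ 2x_1 - x_2 ≤ 1, which is impossible since 6 > 1. No point satisfies all constraints.

Infeasible: no point satisfies all constraints simultaneously.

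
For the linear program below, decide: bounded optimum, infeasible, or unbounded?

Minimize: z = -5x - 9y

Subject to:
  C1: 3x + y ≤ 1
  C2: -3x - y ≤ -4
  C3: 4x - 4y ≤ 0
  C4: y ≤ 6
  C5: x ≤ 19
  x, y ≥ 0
C1 requires 3x + y ≤ 1, while C2 (-3x - y ≤ -4) is equivalent to 3x + y ≥ 4. Together they would need 4 ≤ 3x + y ≤ 1, which is impossible since 4 > 1. No point satisfies all constraints.

Infeasible: no point satisfies all constraints simultaneously.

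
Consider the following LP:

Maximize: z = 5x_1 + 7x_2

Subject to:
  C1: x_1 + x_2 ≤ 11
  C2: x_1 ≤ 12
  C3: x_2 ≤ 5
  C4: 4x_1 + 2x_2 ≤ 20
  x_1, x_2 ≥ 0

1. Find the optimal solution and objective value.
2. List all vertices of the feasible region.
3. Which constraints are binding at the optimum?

1. x_1 = 2.5, x_2 = 5, z = 47.5
2. (0, 0), (5, 0), (2.5, 5), (0, 5)
3. C3, C4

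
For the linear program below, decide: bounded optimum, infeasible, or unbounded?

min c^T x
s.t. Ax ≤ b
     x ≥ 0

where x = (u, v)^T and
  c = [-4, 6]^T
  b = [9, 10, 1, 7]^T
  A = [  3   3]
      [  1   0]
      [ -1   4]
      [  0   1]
The point (3, 0) satisfies every constraint, so the LP is feasible; the constraints give u ≤ 10 and v ≤ 7, which with u, v ≥ 0 keep the feasible region inside a bounded box. A feasible, bounded LP attains a finite optimum at a vertex.

Evaluating z = -4u + 6v at each vertex:
  (0, 0.25): z = 1.5
  (0, 0): z = 0
  (3, 0): z = -12
  (2.2, 0.8): z = -4

The LP has an optimal solution: (3, 0) with z = -12.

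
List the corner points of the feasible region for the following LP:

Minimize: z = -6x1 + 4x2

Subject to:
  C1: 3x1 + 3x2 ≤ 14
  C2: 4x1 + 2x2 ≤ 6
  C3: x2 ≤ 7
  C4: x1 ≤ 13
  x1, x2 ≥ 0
Each vertex is the intersection of two constraint boundaries that also satisfies all remaining constraints:
  x1 = 0 and x2 = 0 → (0, 0)
  4x1 + 2x2 = 6 and x2 = 0 → (1.5, 0)
  4x1 + 2x2 = 6 and x1 = 0 → (0, 3)

Vertices: (0, 0), (1.5, 0), (0, 3)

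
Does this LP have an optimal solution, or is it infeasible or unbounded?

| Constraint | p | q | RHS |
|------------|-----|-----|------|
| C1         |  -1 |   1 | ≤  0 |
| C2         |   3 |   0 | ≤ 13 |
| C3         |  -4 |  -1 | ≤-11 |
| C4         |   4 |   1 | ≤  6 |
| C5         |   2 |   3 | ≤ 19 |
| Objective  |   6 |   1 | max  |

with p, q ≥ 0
C4 requires 4p + q ≤ 6, while C3 (-4p - q ≤ -11) is equivalent to 4p + q ≥ 11. Together they would need 11 ≤ 4p + q ≤ 6, which is impossible since 11 > 6. No point satisfies all constraints.

Infeasible — the constraint set is empty.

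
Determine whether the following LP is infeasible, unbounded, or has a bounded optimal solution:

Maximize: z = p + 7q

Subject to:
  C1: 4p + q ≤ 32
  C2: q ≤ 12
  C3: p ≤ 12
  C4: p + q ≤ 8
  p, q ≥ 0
The point (0, 8) satisfies every constraint, so the LP is feasible; the constraints give p ≤ 12 and q ≤ 12, which with p, q ≥ 0 keep the feasible region inside a bounded box. A feasible, bounded LP attains a finite optimum at a vertex.

Bounded optimum: z* = 56 at (0, 8).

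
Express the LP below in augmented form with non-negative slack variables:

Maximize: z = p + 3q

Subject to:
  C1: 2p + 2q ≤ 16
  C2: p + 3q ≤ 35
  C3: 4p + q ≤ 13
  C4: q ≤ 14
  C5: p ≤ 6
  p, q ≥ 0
max z = p + 3q

s.t.
  2p + 2q + s1 = 16
  p + 3q + s2 = 35
  4p + q + s3 = 13
  q + s4 = 14
  p + s5 = 6
  p, q, s1, s2, s3, s4, s5 ≥ 0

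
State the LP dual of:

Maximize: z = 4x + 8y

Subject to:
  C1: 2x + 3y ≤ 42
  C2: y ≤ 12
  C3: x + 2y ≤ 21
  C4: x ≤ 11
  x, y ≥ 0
Minimize: z = 42y1 + 12y2 + 21y3 + 11y4

Subject to:
  C1: -2y1 - y3 - y4 ≤ -4
  C2: -3y1 - y2 - 2y3 ≤ -8
  y1, y2, y3, y4 ≥ 0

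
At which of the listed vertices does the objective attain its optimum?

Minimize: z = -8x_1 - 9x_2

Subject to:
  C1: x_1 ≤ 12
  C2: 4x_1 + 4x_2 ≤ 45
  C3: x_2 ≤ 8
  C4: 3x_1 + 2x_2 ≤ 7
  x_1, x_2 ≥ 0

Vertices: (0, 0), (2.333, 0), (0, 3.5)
(0, 3.5) with z = -31.5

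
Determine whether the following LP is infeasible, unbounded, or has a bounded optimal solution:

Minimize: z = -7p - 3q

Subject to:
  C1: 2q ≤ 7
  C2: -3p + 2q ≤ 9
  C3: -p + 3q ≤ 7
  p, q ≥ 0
Feasible point: (0, 0) satisfies every constraint, so the LP is feasible.
Direction d = (1, 0): for each constraint row a, a·d ≤ 0 —
  (0)(1) + (2)(0) = 0 ≤ 0
  (-3)(1) + (2)(0) = -3 ≤ 0
  (-1)(1) + (3)(0) = -1 ≤ 0
and d ≥ 0, so (0, 0) + t·d stays feasible for every t ≥ 0. Along this ray z = -7p - 3q changes by -7 per unit t, so z → −∞.

The LP is unbounded; z can be made arbitrarily small.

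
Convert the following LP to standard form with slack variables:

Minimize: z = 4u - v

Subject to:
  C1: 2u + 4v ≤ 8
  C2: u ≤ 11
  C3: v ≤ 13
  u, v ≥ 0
min z = 4u - v

s.t.
  2u + 4v + s1 = 8
  u + s2 = 11
  v + s3 = 13
  u, v, s1, s2, s3 ≥ 0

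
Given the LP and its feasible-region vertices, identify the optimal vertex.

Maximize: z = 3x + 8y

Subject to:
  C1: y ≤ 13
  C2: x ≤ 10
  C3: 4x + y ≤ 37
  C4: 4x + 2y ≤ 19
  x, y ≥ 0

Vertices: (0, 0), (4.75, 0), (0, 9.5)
Evaluating z = 3x + 8y at each vertex:
  (0, 0): z = 0
  (4.75, 0): z = 14.25
  (0, 9.5): z = 76

The largest value is z = 76, attained at (0, 9.5).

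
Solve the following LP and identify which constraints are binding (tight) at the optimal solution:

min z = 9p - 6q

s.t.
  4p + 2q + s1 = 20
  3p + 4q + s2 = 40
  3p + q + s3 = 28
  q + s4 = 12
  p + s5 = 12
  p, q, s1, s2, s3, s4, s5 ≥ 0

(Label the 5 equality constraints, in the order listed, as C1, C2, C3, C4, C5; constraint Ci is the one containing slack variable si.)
Optimal: p = 0, q = 10
Binding: C1, C2, p ≥ 0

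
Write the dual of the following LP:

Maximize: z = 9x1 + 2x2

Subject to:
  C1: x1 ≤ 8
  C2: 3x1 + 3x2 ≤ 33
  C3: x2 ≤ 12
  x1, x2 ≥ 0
Minimize: z = 8y1 + 33y2 + 12y3

Subject to:
  C1: -y1 - 3y2 ≤ -9
  C2: -3y2 - y3 ≤ -2
  y1, y2, y3 ≥ 0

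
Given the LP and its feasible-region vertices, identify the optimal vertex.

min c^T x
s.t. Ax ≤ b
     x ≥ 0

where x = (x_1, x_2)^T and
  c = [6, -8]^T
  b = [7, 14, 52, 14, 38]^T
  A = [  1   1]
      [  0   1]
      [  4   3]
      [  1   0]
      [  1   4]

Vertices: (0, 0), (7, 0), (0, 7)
(0, 7) with z = -56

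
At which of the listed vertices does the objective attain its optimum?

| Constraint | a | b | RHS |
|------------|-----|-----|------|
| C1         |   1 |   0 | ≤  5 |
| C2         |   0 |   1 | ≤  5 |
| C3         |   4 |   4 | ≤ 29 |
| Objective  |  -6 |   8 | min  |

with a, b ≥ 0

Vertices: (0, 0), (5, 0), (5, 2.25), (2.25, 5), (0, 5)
(5, 0) with z = -30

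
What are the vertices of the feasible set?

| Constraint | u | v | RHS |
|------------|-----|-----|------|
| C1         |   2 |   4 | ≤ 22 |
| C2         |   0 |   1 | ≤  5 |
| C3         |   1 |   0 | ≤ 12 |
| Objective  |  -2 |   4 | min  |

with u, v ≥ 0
Each vertex is the intersection of two constraint boundaries that also satisfies all remaining constraints:
  u = 0 and v = 0 → (0, 0)
  2u + 4v = 22 and v = 0 → (11, 0)
  2u + 4v = 22 and v = 5 → (1, 5)
  v = 5 and u = 0 → (0, 5)

Vertices: (0, 0), (11, 0), (1, 5), (0, 5)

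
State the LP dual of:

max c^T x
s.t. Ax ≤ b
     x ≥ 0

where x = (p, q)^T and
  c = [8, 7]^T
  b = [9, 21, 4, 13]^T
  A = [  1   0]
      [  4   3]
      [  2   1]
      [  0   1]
Minimize: z = 9y1 + 21y2 + 4y3 + 13y4

Subject to:
  C1: -y1 - 4y2 - 2y3 ≤ -8
  C2: -3y2 - y3 - y4 ≤ -7
  y1, y2, y3, y4 ≥ 0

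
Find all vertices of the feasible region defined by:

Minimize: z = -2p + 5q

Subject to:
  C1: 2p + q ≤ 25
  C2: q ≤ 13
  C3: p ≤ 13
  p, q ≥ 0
Each vertex is the intersection of two constraint boundaries that also satisfies all remaining constraints:
  p = 0 and q = 0 → (0, 0)
  2p + q = 25 and q = 0 → (12.5, 0)
  2p + q = 25 and q = 13 → (6, 13)
  q = 13 and p = 0 → (0, 13)

Vertices: (0, 0), (12.5, 0), (6, 13), (0, 13)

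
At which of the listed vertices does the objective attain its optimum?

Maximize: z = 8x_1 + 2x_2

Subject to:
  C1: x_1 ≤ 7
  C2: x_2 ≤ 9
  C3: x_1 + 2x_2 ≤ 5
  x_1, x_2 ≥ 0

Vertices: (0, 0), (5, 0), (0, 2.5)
Evaluating z = 8x_1 + 2x_2 at each vertex:
  (0, 0): z = 0
  (5, 0): z = 40
  (0, 2.5): z = 5

The largest value is z = 40, attained at (5, 0).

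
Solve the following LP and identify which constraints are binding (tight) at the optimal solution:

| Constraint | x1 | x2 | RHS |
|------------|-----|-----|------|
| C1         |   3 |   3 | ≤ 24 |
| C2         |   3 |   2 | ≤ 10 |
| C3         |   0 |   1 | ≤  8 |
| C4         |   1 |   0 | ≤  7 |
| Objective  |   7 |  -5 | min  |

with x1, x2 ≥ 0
Optimal: x1 = 0, x2 = 5
Slack at optimum:
  C1: slack = 9
  C2: slack = 0 (binding)
  C3: slack = 3
  C4: slack = 7
  x1 ≥ 0: x1 = 0 (binding)
  x2 ≥ 0: x2 = 5
Binding constraints: C2, x1 ≥ 0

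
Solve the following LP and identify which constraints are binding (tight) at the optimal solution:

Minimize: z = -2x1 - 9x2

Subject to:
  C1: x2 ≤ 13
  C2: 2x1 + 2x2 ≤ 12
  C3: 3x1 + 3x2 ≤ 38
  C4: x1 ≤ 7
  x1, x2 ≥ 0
Optimal: x1 = 0, x2 = 6
Binding: C2, x1 ≥ 0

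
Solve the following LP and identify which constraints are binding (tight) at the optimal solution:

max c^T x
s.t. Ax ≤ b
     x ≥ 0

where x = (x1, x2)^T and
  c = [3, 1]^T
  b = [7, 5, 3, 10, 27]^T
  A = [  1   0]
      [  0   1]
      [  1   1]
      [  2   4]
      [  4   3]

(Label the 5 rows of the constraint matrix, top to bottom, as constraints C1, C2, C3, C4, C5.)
Optimal: x1 = 3, x2 = 0
Binding: C3, x2 ≥ 0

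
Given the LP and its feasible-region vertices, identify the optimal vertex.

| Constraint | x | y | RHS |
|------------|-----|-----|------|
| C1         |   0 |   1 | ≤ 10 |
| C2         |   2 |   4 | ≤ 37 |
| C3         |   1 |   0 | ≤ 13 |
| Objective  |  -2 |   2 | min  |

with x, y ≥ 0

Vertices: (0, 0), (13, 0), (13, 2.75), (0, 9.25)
Evaluating z = -2x + 2y at each vertex:
  (0, 0): z = 0
  (13, 0): z = -26
  (13, 2.75): z = -20.5
  (0, 9.25): z = 18.5

The smallest value is z = -26, attained at (13, 0).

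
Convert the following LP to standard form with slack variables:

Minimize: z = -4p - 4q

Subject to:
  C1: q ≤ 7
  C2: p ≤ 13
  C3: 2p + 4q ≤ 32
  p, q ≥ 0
min z = -4p - 4q

s.t.
  q + s1 = 7
  p + s2 = 13
  2p + 4q + s3 = 32
  p, q, s1, s2, s3 ≥ 0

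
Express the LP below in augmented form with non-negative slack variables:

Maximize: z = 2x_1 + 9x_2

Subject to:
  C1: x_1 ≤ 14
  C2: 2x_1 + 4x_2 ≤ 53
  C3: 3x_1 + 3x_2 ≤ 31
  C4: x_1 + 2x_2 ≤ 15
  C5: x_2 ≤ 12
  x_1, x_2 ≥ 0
max z = 2x_1 + 9x_2

s.t.
  x_1 + s1 = 14
  2x_1 + 4x_2 + s2 = 53
  3x_1 + 3x_2 + s3 = 31
  x_1 + 2x_2 + s4 = 15
  x_2 + s5 = 12
  x_1, x_2, s1, s2, s3, s4, s5 ≥ 0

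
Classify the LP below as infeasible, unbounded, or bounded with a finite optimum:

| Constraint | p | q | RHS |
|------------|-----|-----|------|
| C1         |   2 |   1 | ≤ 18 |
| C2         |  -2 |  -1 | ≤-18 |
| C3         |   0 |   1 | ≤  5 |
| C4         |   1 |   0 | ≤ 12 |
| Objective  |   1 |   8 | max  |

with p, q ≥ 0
The point (6.5, 5) satisfies every constraint, so the LP is feasible; the constraints give p ≤ 12 and q ≤ 5, which with p, q ≥ 0 keep the feasible region inside a bounded box. A feasible, bounded LP attains a finite optimum at a vertex.

The LP has an optimal solution: (6.5, 5) with z = 46.5.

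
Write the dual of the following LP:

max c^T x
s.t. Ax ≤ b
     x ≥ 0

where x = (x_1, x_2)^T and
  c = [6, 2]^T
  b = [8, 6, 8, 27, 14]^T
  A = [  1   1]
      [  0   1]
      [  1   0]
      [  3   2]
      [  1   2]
Minimize: z = 8y1 + 6y2 + 8y3 + 27y4 + 14y5

Subject to:
  C1: -y1 - y3 - 3y4 - y5 ≤ -6
  C2: -y1 - y2 - 2y4 - 2y5 ≤ -2
  y1, y2, y3, y4, y5 ≥ 0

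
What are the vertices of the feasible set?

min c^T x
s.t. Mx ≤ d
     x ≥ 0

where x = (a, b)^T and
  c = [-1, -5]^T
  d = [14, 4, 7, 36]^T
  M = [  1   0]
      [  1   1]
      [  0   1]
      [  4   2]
Each vertex is the intersection of two constraint boundaries that also satisfies all remaining constraints:
  a = 0 and b = 0 → (0, 0)
  a + b = 4 and b = 0 → (4, 0)
  a + b = 4 and a = 0 → (0, 4)

Vertices: (0, 0), (4, 0), (0, 4)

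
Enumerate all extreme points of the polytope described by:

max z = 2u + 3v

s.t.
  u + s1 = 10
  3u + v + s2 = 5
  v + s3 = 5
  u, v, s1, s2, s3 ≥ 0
Each vertex is the intersection of two constraint boundaries that also satisfies all remaining constraints:
  u = 0 and v = 0 → (0, 0)
  3u + v = 5 and v = 0 → (1.667, 0)
  3u + v = 5 and v = 5 → (0, 5)

Vertices: (0, 0), (1.667, 0), (0, 5)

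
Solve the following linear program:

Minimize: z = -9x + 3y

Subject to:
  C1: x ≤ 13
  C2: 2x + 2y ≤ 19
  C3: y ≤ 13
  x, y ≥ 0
Each vertex is the intersection of two constraint boundaries that also satisfies all remaining constraints:
  x = 0 and y = 0 → (0, 0)
  2x + 2y = 19 and y = 0 → (9.5, 0)
  2x + 2y = 19 and x = 0 → (0, 9.5)

Evaluating z = -9x + 3y at each vertex:
  (0, 0): z = 0
  (9.5, 0): z = -85.5
  (0, 9.5): z = 28.5

The minimum is at (9.5, 0) with z = -85.5.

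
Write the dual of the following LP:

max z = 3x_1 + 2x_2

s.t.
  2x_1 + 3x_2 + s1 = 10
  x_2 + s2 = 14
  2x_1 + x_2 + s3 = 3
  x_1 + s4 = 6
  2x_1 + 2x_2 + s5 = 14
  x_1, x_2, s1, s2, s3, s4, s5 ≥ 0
Minimize: z = 10y1 + 14y2 + 3y3 + 6y4 + 14y5

Subject to:
  C1: -2y1 - 2y3 - y4 - 2y5 ≤ -3
  C2: -3y1 - y2 - y3 - 2y5 ≤ -2
  y1, y2, y3, y4, y5 ≥ 0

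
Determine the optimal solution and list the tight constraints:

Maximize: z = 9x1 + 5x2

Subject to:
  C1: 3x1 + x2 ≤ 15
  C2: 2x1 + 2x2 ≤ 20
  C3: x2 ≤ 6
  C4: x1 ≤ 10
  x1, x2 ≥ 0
Optimal: x1 = 3, x2 = 6
Slack at optimum:
  C1: slack = 0 (binding)
  C2: slack = 2
  C3: slack = 0 (binding)
  C4: slack = 7
  x1 ≥ 0: x1 = 3
  x2 ≥ 0: x2 = 6
Binding constraints: C1, C3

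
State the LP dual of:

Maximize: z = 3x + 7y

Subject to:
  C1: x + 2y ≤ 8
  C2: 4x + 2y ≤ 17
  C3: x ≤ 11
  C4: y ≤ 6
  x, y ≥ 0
Minimize: z = 8y1 + 17y2 + 11y3 + 6y4

Subject to:
  C1: -y1 - 4y2 - y3 ≤ -3
  C2: -2y1 - 2y2 - y4 ≤ -7
  y1, y2, y3, y4 ≥ 0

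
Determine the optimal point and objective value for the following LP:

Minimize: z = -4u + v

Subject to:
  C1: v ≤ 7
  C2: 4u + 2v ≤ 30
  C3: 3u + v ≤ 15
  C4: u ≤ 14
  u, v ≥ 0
Each vertex is the intersection of two constraint boundaries that also satisfies all remaining constraints:
  u = 0 and v = 0 → (0, 0)
  3u + v = 15 and v = 0 → (5, 0)
  v = 7 and 3u + v = 15 → (2.667, 7)
  v = 7 and u = 0 → (0, 7)

Evaluating z = -4u + v at each vertex:
  (0, 0): z = 0
  (5, 0): z = -20
  (2.667, 7): z = -3.667
  (0, 7): z = 7

The minimum is at (5, 0) with z = -20.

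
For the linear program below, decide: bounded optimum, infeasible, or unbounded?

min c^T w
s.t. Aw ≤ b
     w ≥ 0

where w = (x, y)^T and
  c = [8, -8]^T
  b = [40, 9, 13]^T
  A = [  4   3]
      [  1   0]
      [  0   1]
The point (0, 13) satisfies every constraint, so the LP is feasible; the constraints give x ≤ 9 and y ≤ 13, which with x, y ≥ 0 keep the feasible region inside a bounded box. A feasible, bounded LP attains a finite optimum at a vertex.

Feasible with finite optimum z* = -104 at (0, 13).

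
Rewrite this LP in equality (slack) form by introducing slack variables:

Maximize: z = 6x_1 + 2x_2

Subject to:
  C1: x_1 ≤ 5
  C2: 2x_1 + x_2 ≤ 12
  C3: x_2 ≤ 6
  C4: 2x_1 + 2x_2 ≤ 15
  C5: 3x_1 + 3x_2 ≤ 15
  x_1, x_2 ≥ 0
max z = 6x_1 + 2x_2

s.t.
  x_1 + s1 = 5
  2x_1 + x_2 + s2 = 12
  x_2 + s3 = 6
  2x_1 + 2x_2 + s4 = 15
  3x_1 + 3x_2 + s5 = 15
  x_1, x_2, s1, s2, s3, s4, s5 ≥ 0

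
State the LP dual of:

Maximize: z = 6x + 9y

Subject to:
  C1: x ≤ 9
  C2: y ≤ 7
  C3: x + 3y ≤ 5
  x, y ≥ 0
Minimize: z = 9y1 + 7y2 + 5y3

Subject to:
  C1: -y1 - y3 ≤ -6
  C2: -y2 - 3y3 ≤ -9
  y1, y2, y3 ≥ 0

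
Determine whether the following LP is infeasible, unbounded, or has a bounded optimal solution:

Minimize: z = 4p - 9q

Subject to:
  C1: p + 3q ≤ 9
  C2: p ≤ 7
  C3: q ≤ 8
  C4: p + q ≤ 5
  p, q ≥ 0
The point (0, 3) satisfies every constraint, so the LP is feasible; the constraints give p ≤ 7 and q ≤ 8, which with p, q ≥ 0 keep the feasible region inside a bounded box. A feasible, bounded LP attains a finite optimum at a vertex.

Evaluating z = 4p - 9q at each vertex:
  (0, 0): z = 0
  (5, 0): z = 20
  (3, 2): z = -6
  (0, 3): z = -27

The LP has an optimal solution: (0, 3) with z = -27.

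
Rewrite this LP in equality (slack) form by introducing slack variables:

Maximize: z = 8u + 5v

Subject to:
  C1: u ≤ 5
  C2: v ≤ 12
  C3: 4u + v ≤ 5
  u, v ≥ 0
max z = 8u + 5v

s.t.
  u + s1 = 5
  v + s2 = 12
  4u + v + s3 = 5
  u, v, s1, s2, s3 ≥ 0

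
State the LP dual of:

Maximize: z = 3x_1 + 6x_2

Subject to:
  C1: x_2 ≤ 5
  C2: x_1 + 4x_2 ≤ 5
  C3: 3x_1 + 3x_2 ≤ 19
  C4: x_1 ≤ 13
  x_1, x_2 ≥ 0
Minimize: z = 5y1 + 5y2 + 19y3 + 13y4

Subject to:
  C1: -y2 - 3y3 - y4 ≤ -3
  C2: -y1 - 4y2 - 3y3 ≤ -6
  y1, y2, y3, y4 ≥ 0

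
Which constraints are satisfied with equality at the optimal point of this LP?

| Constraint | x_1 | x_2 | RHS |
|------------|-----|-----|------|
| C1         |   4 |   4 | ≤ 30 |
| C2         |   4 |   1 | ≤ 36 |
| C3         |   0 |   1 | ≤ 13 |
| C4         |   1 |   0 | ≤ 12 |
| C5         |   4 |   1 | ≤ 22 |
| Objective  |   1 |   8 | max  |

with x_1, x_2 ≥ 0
Optimal: x_1 = 0, x_2 = 7.5
Slack at optimum:
  C1: slack = 0 (binding)
  C2: slack = 28.5
  C3: slack = 5.5
  C4: slack = 12
  C5: slack = 14.5
  x_1 ≥ 0: x_1 = 0 (binding)
  x_2 ≥ 0: x_2 = 7.5
Binding constraints: C1, x_1 ≥ 0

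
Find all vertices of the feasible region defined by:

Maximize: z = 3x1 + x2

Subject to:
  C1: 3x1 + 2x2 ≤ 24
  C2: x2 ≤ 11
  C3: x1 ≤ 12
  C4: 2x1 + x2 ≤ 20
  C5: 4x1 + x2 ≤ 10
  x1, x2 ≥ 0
Each vertex is the intersection of two constraint boundaries that also satisfies all remaining constraints:
  x1 = 0 and x2 = 0 → (0, 0)
  4x1 + x2 = 10 and x2 = 0 → (2.5, 0)
  4x1 + x2 = 10 and x1 = 0 → (0, 10)

Vertices: (0, 0), (2.5, 0), (0, 10)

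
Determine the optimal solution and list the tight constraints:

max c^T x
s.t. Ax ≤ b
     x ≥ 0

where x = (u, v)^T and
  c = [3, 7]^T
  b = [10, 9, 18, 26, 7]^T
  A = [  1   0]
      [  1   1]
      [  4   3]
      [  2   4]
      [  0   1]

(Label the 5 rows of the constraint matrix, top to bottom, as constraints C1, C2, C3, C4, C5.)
Optimal: u = 0, v = 6
Slack at optimum:
  C1: slack = 10
  C2: slack = 3
  C3: slack = 0 (binding)
  C4: slack = 2
  C5: slack = 1
  u ≥ 0: u = 0 (binding)
  v ≥ 0: v = 6
Binding constraints: C3, u ≥ 0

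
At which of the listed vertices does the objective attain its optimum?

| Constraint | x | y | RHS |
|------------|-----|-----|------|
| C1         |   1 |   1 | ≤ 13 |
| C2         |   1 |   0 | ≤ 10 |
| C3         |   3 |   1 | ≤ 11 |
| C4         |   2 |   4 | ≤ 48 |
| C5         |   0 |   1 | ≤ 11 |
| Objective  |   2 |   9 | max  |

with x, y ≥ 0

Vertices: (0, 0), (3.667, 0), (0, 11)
Evaluating z = 2x + 9y at each vertex:
  (0, 0): z = 0
  (3.667, 0): z = 7.333
  (0, 11): z = 99

The largest value is z = 99, attained at (0, 11).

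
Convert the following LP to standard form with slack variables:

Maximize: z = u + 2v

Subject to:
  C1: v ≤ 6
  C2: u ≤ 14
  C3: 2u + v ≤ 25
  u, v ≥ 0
max z = u + 2v

s.t.
  v + s1 = 6
  u + s2 = 14
  2u + v + s3 = 25
  u, v, s1, s2, s3 ≥ 0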